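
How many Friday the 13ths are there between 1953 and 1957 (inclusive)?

Friday-the-13ths by year:
1953: Feb, Mar, Nov
1954: Aug
1955: May
1956: Jan, Apr, Jul
1957: Sep, Dec

10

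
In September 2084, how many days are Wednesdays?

4

2084-09-01 is a Friday.
The range spans 30 days (inclusive of both endpoints).
30 = 7 × 4 + 2, so there are 4 full weeks plus 2 extra days.
Each full week contributes one Wednesday: 4 so far.
The 2 extra days are Fri, Sat — none qualify.
Total: 4 + 0 = 4.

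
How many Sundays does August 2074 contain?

4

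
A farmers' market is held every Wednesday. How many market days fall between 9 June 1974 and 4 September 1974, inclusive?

9 June 1974 is a Sunday.
From 9 June 1974 to 4 September 1974 is 88 days inclusive.
88 = 7 × 12 + 4, so there are 12 full weeks plus 4 extra days.
Each full week contributes one Wednesday: 12 so far.
The 4 extra days are Sun, Mon, Tue, Wed — 1 of them qualifies.
Total: 12 + 1 = 13.

13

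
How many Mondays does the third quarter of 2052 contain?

14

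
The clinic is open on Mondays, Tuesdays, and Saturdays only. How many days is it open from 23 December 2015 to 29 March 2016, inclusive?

42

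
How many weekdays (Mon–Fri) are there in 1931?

January 1, 1931 is a Thursday.
The range spans 365 days (inclusive of both endpoints).
365 = 7 × 52 + 1, so there are 52 full weeks plus 1 extra day.
Each full week contributes 5 weekdays (Mon–Fri): 52 × 5 = 260.
The 1 extra day is Thu — 1 of them qualifies.
Total: 260 + 1 = 261.

261 weekdays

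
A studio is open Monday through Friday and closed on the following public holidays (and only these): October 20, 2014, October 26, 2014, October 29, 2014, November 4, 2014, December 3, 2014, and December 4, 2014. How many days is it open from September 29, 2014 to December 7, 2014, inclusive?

45 business days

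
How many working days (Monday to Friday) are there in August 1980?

21

1980-08-01 is a Friday.
That's 31 days from start to end, counting both.
31 = 7 × 4 + 3, so there are 4 full weeks plus 3 extra days.
Each full week contributes 5 weekdays (Mon–Fri): 4 × 5 = 20.
The 3 extra days are Fri, Sat, Sun — 1 of them qualifies.
Total: 20 + 1 = 21.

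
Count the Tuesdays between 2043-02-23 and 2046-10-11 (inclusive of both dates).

2043-02-23 is a Monday.
From 2043-02-23 to 2046-10-11 is 1327 days inclusive.
1327 = 7 × 189 + 4, so there are 189 full weeks plus 4 extra days.
Each full week contributes one Tuesday: 189 so far.
The 4 extra days are Monday, Tuesday, Wednesday, Thursday — 1 of them qualifies.
Total: 189 + 1 = 190.

190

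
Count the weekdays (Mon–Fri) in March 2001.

22 weekdays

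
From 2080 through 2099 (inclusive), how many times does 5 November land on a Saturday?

Day of week of November 5 in each year:
2080: Tue, 2081: Wed, 2082: Thu, 2083: Fri, 2084: Sun, 2085: Mon, 2086: Tue, 2087: Wed, 2088: Fri, 2089: Sat ✓, 2090: Sun, 2091: Mon, 2092: Wed, 2093: Thu, 2094: Fri, 2095: Sat ✓, 2096: Mon, 2097: Tue, 2098: Wed, 2099: Thu
Saturdays: 2089, 2095.

2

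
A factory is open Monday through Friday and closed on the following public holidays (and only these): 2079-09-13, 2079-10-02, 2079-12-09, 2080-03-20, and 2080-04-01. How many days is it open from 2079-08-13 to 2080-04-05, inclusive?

2079-08-13 is a Sunday.
The range spans 237 days (inclusive of both endpoints).
237 = 7 × 33 + 6, so there are 33 full weeks plus 6 extra days.
Each full week contributes 5 weekdays (Mon–Fri): 33 × 5 = 165.
The 6 extra days are Sun, Mon, Tue, Wed, Thu, Fri — 5 of them qualify.
Total: 165 + 5 = 170.
Holidays: 2079-09-13 (Wed); 2079-10-02 (Mon); 2079-12-09 (Sat); 2080-03-20 (Wed); 2080-04-01 (Mon).
4 of the 5 holidays fall on weekdays; the rest are weekends and were already excluded.
Business days: 170 − 4 = 166.

166 working days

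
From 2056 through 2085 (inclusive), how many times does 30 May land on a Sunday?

Day of week of May 30 in each year:
2056: Tue, 2057: Wed, 2058: Thu, 2059: Fri, 2060: Sun ✓, 2061: Mon, 2062: Tue, 2063: Wed, 2064: Fri, 2065: Sat, 2066: Sun ✓, 2067: Mon, 2068: Wed, 2069: Thu, 2070: Fri, 2071: Sat, 2072: Mon, 2073: Tue, 2074: Wed, 2075: Thu, 2076: Sat, 2077: Sun ✓, 2078: Mon, 2079: Tue, 2080: Thu, 2081: Fri, 2082: Sat, 2083: Sun ✓, 2084: Tue, 2085: Wed
Sundays: 2060, 2066, 2077, 2083.

4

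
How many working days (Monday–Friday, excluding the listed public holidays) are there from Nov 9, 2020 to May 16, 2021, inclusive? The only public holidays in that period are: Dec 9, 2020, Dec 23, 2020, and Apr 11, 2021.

Nov 9, 2020 is a Monday.
From Nov 9, 2020 to May 16, 2021 is 189 days inclusive.
189 = 7 × 27, so the span is exactly 27 full weeks.
Each full week contributes 5 weekdays (Mon–Fri): 27 × 5 = 135.
Holidays: Dec 9, 2020 (Wed); Dec 23, 2020 (Wed); Apr 11, 2021 (Sun).
2 of the 3 holidays fall on weekdays; the rest are weekends and were already excluded.
Business days: 135 − 2 = 133.

133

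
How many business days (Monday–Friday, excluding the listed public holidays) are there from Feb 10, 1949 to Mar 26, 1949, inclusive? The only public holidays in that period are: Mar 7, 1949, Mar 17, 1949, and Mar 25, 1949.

Feb 10, 1949 is a Thursday.
From Feb 10, 1949 to Mar 26, 1949 is 45 days inclusive.
45 = 7 × 6 + 3, so there are 6 full weeks plus 3 extra days.
Each full week contributes 5 weekdays (Mon–Fri): 6 × 5 = 30.
The 3 extra days are Thursday, Friday, Saturday — 2 of them qualify.
Total: 30 + 2 = 32.
Holidays: Mar 7, 1949 (Mon); Mar 17, 1949 (Thu); Mar 25, 1949 (Fri).
All 3 holidays fall on weekdays, so subtract 3.
Business days: 32 − 3 = 29.

29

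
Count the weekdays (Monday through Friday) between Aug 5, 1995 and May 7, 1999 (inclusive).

980 weekdays

Aug 5, 1995 is a Saturday.
The range spans 1372 days (inclusive of both endpoints).
1372 = 7 × 196, so the span is exactly 196 full weeks.
Each full week contributes 5 weekdays (Mon–Fri): 196 × 5 = 980.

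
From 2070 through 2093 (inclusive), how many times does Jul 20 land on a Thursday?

Day of week of July 20 in each year:
2070: Sun, 2071: Mon, 2072: Wed, 2073: Thu ✓, 2074: Fri, 2075: Sat, 2076: Mon, 2077: Tue, 2078: Wed, 2079: Thu ✓, 2080: Sat, 2081: Sun, 2082: Mon, 2083: Tue, 2084: Thu ✓, 2085: Fri, 2086: Sat, 2087: Sun, 2088: Tue, 2089: Wed, 2090: Thu ✓, 2091: Fri, 2092: Sun, 2093: Mon
Thursdays: 2073, 2079, 2084, 2090.

4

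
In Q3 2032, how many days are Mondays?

Jul 1, 2032 is a Thursday.
The range spans 92 days (inclusive of both endpoints).
92 = 7 × 13 + 1, so there are 13 full weeks plus 1 extra day.
Each full week contributes one Monday: 13 so far.
The 1 extra day is Thu — none qualify.
Total: 13 + 0 = 13.

13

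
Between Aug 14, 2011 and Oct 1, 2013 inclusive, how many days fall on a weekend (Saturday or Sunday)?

223

Aug 14, 2011 is a Sunday.
The range spans 780 days (inclusive of both endpoints).
780 = 7 × 111 + 3, so there are 111 full weeks plus 3 extra days.
Each full week contributes 2 weekend days (Sat, Sun): 111 × 2 = 222.
The 3 extra days are Sun, Mon, Tue — 1 of them qualifies.
Total: 222 + 1 = 223.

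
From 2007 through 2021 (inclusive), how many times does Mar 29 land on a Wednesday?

Day of week of March 29 in each year:
2007: Thu, 2008: Sat, 2009: Sun, 2010: Mon, 2011: Tue, 2012: Thu, 2013: Fri, 2014: Sat, 2015: Sun, 2016: Tue, 2017: Wed ✓, 2018: Thu, 2019: Fri, 2020: Sun, 2021: Mon
Wednesdays: 2017.

1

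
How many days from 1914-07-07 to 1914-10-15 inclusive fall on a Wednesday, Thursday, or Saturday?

44

1914-07-07 is a Tuesday.
The range spans 101 days (inclusive of both endpoints).
101 = 7 × 14 + 3, so there are 14 full weeks plus 3 extra days.
Each full week contributes 3 days from the set (Wed, Thu, Sat): 14 × 3 = 42.
The 3 extra days are Tue, Wed, Thu — 2 of them qualify.
Total: 42 + 2 = 44.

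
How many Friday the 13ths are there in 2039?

1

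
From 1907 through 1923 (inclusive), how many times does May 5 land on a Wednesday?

Day of week of May 5 in each year:
1907: Sun, 1908: Tue, 1909: Wed ✓, 1910: Thu, 1911: Fri, 1912: Sun, 1913: Mon, 1914: Tue, 1915: Wed ✓, 1916: Fri, 1917: Sat, 1918: Sun, 1919: Mon, 1920: Wed ✓, 1921: Thu, 1922: Fri, 1923: Sat
Wednesdays: 1909, 1915, 1920.

3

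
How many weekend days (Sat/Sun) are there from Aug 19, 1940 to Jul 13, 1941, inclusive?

Aug 19, 1940 is a Monday.
The range spans 329 days (inclusive of both endpoints).
329 = 7 × 47, so the span is exactly 47 full weeks.
Each full week contributes 2 weekend days (Sat, Sun): 47 × 2 = 94.
Total: 94.

94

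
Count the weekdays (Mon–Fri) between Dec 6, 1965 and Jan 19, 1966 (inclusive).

33 weekdays

Dec 6, 1965 is a Monday.
From Dec 6, 1965 to Jan 19, 1966 is 45 days inclusive.
45 = 7 × 6 + 3, so there are 6 full weeks plus 3 extra days.
Each full week contributes 5 weekdays (Mon–Fri): 6 × 5 = 30.
The 3 extra days are Mon, Tue, Wed — 3 of them qualify.
Total: 30 + 3 = 33.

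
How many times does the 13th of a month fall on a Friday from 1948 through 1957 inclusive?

Friday-the-13ths by year:
1948: Feb, Aug
1949: May
1950: Jan, Oct
1951: Apr, Jul
1952: Jun
1953: Feb, Mar, Nov
1954: Aug
1955: May
1956: Jan, Apr, Jul
1957: Sep, Dec

18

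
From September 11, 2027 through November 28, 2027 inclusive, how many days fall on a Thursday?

September 11, 2027 is a Saturday.
That's 79 days from start to end, counting both.
79 = 7 × 11 + 2, so there are 11 full weeks plus 2 extra days.
Each full week contributes one Thursday: 11 so far.
The 2 extra days are Sat, Sun — none qualify.
Total: 11 + 0 = 11.

11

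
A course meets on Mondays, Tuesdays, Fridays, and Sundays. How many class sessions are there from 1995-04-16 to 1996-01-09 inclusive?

155

1995-04-16 is a Sunday.
That's 269 days from start to end, counting both.
269 = 7 × 38 + 3, so there are 38 full weeks plus 3 extra days.
Each full week contributes 4 days from the set (Mon, Tue, Fri, Sun): 38 × 4 = 152.
The 3 extra days are Sun, Mon, Tue — 3 of them qualify.
Total: 152 + 3 = 155.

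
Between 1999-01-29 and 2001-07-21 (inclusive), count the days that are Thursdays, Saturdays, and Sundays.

1999-01-29 is a Friday.
That's 905 days from start to end, counting both.
905 = 7 × 129 + 2, so there are 129 full weeks plus 2 extra days.
Each full week contributes 3 days from the set (Thu, Sat, Sun): 129 × 3 = 387.
The 2 extra days are Fri, Sat — 1 of them qualifies.
Total: 387 + 1 = 388.

388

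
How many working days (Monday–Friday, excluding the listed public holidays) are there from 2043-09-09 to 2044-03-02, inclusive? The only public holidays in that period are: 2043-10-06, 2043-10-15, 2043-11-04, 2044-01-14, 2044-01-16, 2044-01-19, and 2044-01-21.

120

2043-09-09 is a Wednesday.
The range spans 176 days (inclusive of both endpoints).
176 = 7 × 25 + 1, so there are 25 full weeks plus 1 extra day.
Each full week contributes 5 weekdays (Mon–Fri): 25 × 5 = 125.
The 1 extra day is Wed — 1 of them qualifies.
Total: 125 + 1 = 126.
Holidays: 2043-10-06 (Tue); 2043-10-15 (Thu); 2043-11-04 (Wed); 2044-01-14 (Thu); 2044-01-16 (Sat); 2044-01-19 (Tue); 2044-01-21 (Thu).
6 of the 7 holidays fall on weekdays; the rest are weekends and were already excluded.
Business days: 126 − 6 = 120.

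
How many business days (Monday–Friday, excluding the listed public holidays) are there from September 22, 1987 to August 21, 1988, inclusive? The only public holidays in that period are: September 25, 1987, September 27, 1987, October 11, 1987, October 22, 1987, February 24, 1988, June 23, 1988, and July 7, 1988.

September 22, 1987 is a Tuesday.
From September 22, 1987 to August 21, 1988 is 335 days inclusive.
335 = 7 × 47 + 6, so there are 47 full weeks plus 6 extra days.
Each full week contributes 5 weekdays (Mon–Fri): 47 × 5 = 235.
The 6 extra days are Tuesday, Wednesday, Thursday, Friday, Saturday, Sunday — 4 of them qualify.
Total: 235 + 4 = 239.
Holidays: September 25, 1987 (Fri); September 27, 1987 (Sun); October 11, 1987 (Sun); October 22, 1987 (Thu); February 24, 1988 (Wed); June 23, 1988 (Thu); July 7, 1988 (Thu).
5 of the 7 holidays fall on weekdays; the rest are weekends and were already excluded.
Business days: 239 − 5 = 234.

234 business days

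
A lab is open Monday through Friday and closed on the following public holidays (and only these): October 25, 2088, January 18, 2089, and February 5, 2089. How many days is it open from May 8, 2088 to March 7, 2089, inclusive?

May 8, 2088 is a Saturday.
From May 8, 2088 to March 7, 2089 is 304 days inclusive.
304 = 7 × 43 + 3, so there are 43 full weeks plus 3 extra days.
Each full week contributes 5 weekdays (Mon–Fri): 43 × 5 = 215.
The 3 extra days are Sat, Sun, Mon — 1 of them qualifies.
Total: 215 + 1 = 216.
Holidays: October 25, 2088 (Mon); January 18, 2089 (Tue); February 5, 2089 (Sat).
2 of the 3 holidays fall on weekdays; the rest are weekends and were already excluded.
Business days: 216 − 2 = 214.

214 working days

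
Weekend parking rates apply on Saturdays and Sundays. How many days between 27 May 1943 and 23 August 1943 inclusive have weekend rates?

26

27 May 1943 is a Thursday.
From 27 May 1943 to 23 August 1943 is 89 days inclusive.
89 = 7 × 12 + 5, so there are 12 full weeks plus 5 extra days.
Each full week contributes 2 weekend days (Sat, Sun): 12 × 2 = 24.
The 5 extra days are Thursday, Friday, Saturday, Sunday, Monday — 2 of them qualify.
Total: 24 + 2 = 26.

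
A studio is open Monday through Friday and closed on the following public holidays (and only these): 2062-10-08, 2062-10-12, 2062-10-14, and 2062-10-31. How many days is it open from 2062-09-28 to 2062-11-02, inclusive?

2062-09-28 is a Thursday.
That's 36 days from start to end, counting both.
36 = 7 × 5 + 1, so there are 5 full weeks plus 1 extra day.
Each full week contributes 5 weekdays (Mon–Fri): 5 × 5 = 25.
The 1 extra day is Thu — 1 of them qualifies.
Total: 25 + 1 = 26.
Holidays: 2062-10-08 (Sun); 2062-10-12 (Thu); 2062-10-14 (Sat); 2062-10-31 (Tue).
2 of the 4 holidays fall on weekdays; the rest are weekends and were already excluded.
Business days: 26 − 2 = 24.

24 business days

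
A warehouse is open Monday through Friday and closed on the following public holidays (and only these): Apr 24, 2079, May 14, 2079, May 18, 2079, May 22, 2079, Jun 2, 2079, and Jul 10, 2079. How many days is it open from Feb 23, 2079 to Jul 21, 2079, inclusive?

Feb 23, 2079 is a Thursday.
The range spans 149 days (inclusive of both endpoints).
149 = 7 × 21 + 2, so there are 21 full weeks plus 2 extra days.
Each full week contributes 5 weekdays (Mon–Fri): 21 × 5 = 105.
The 2 extra days are Thursday, Friday — 2 of them qualify.
Total: 105 + 2 = 107.
Holidays: Apr 24, 2079 (Mon); May 14, 2079 (Sun); May 18, 2079 (Thu); May 22, 2079 (Mon); Jun 2, 2079 (Fri); Jul 10, 2079 (Mon).
5 of the 6 holidays fall on weekdays; the rest are weekends and were already excluded.
Business days: 107 − 5 = 102.

102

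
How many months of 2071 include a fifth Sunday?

A month has five Sundays exactly when Sunday falls within its first (length − 28) days.
Jan: 31 days, starts Thu → 5 of Thu, Fri, Sat
Feb: 28 days, starts Sun → 5 of (none)
Mar: 31 days, starts Sun → 5 of Sun, Mon, Tue ✓
Apr: 30 days, starts Wed → 5 of Wed, Thu
May: 31 days, starts Fri → 5 of Fri, Sat, Sun ✓
Jun: 30 days, starts Mon → 5 of Mon, Tue
Jul: 31 days, starts Wed → 5 of Wed, Thu, Fri
Aug: 31 days, starts Sat → 5 of Sat, Sun, Mon ✓
Sep: 30 days, starts Tue → 5 of Tue, Wed
Oct: 31 days, starts Thu → 5 of Thu, Fri, Sat
Nov: 30 days, starts Sun → 5 of Sun, Mon ✓
Dec: 31 days, starts Tue → 5 of Tue, Wed, Thu
Months with five Sundays: Mar, May, Aug, Nov.

4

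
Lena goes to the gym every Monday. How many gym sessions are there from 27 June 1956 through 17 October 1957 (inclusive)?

68 Mondays

27 June 1956 is a Wednesday.
From 27 June 1956 to 17 October 1957 is 478 days inclusive.
478 = 7 × 68 + 2, so there are 68 full weeks plus 2 extra days.
Each full week contributes one Monday: 68 so far.
The 2 extra days are Wednesday, Thursday — none qualify.
Total: 68 + 0 = 68.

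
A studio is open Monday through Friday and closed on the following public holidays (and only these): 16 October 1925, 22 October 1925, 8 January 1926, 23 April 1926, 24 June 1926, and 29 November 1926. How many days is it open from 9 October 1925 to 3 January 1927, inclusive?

9 October 1925 is a Friday.
That's 452 days from start to end, counting both.
452 = 7 × 64 + 4, so there are 64 full weeks plus 4 extra days.
Each full week contributes 5 weekdays (Mon–Fri): 64 × 5 = 320.
The 4 extra days are Friday, Saturday, Sunday, Monday — 2 of them qualify.
Total: 320 + 2 = 322.
Holidays: 16 October 1925 (Fri); 22 October 1925 (Thu); 8 January 1926 (Fri); 23 April 1926 (Fri); 24 June 1926 (Thu); 29 November 1926 (Mon).
All 6 holidays fall on weekdays, so subtract 6.
Business days: 322 − 6 = 316.

316 business days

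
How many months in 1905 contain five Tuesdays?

4

A month has five Tuesdays exactly when Tuesday falls within its first (length − 28) days.
Jan: 31 days, starts Sun → 5 of Sun, Mon, Tue ✓
Feb: 28 days, starts Wed → 5 of (none)
Mar: 31 days, starts Wed → 5 of Wed, Thu, Fri
Apr: 30 days, starts Sat → 5 of Sat, Sun
May: 31 days, starts Mon → 5 of Mon, Tue, Wed ✓
Jun: 30 days, starts Thu → 5 of Thu, Fri
Jul: 31 days, starts Sat → 5 of Sat, Sun, Mon
Aug: 31 days, starts Tue → 5 of Tue, Wed, Thu ✓
Sep: 30 days, starts Fri → 5 of Fri, Sat
Oct: 31 days, starts Sun → 5 of Sun, Mon, Tue ✓
Nov: 30 days, starts Wed → 5 of Wed, Thu
Dec: 31 days, starts Fri → 5 of Fri, Sat, Sun
Months with five Tuesdays: Jan, May, Aug, Oct.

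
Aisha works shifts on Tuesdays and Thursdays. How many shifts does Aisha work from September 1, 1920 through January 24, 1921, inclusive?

September 1, 1920 is a Wednesday.
From September 1, 1920 to January 24, 1921 is 146 days inclusive.
146 = 7 × 20 + 6, so there are 20 full weeks plus 6 extra days.
Each full week contributes 2 days from the set (Tue, Thu): 20 × 2 = 40.
The 6 extra days are Wednesday, Thursday, Friday, Saturday, Sunday, Monday — 1 of them qualifies.
Total: 40 + 1 = 41.

41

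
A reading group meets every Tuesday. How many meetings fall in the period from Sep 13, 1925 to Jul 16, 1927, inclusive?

96 Tuesdays

Sep 13, 1925 is a Sunday.
The range spans 672 days (inclusive of both endpoints).
672 = 7 × 96, so the span is exactly 96 full weeks.
Each full week contributes one Tuesday: 96 so far.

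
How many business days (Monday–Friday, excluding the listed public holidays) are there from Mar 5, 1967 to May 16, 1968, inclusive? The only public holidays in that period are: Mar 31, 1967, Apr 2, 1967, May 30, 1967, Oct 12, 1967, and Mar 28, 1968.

310 business days

Mar 5, 1967 is a Sunday.
That's 439 days from start to end, counting both.
439 = 7 × 62 + 5, so there are 62 full weeks plus 5 extra days.
Each full week contributes 5 weekdays (Mon–Fri): 62 × 5 = 310.
The 5 extra days are Sunday, Monday, Tuesday, Wednesday, Thursday — 4 of them qualify.
Total: 310 + 4 = 314.
Holidays: Mar 31, 1967 (Fri); Apr 2, 1967 (Sun); May 30, 1967 (Tue); Oct 12, 1967 (Thu); Mar 28, 1968 (Thu).
4 of the 5 holidays fall on weekdays; the rest are weekends and were already excluded.
Business days: 314 − 4 = 310.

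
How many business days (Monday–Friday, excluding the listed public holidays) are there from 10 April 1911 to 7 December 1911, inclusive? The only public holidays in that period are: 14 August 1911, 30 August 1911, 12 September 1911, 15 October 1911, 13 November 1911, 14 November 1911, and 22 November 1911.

168

10 April 1911 is a Monday.
That's 242 days from start to end, counting both.
242 = 7 × 34 + 4, so there are 34 full weeks plus 4 extra days.
Each full week contributes 5 weekdays (Mon–Fri): 34 × 5 = 170.
The 4 extra days are Mon, Tue, Wed, Thu — 4 of them qualify.
Total: 170 + 4 = 174.
Holidays: 14 August 1911 (Mon); 30 August 1911 (Wed); 12 September 1911 (Tue); 15 October 1911 (Sun); 13 November 1911 (Mon); 14 November 1911 (Tue); 22 November 1911 (Wed).
6 of the 7 holidays fall on weekdays; the rest are weekends and were already excluded.
Business days: 174 − 6 = 168.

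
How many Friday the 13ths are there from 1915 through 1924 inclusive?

Friday-the-13ths by year:
1915: Aug
1916: Oct
1917: Apr, Jul
1918: Sep, Dec
1919: Jun
1920: Feb, Aug
1921: May
1922: Jan, Oct
1923: Apr, Jul
1924: Jun

15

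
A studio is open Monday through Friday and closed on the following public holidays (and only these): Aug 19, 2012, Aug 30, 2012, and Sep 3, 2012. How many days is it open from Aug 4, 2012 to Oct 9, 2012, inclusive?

Aug 4, 2012 is a Saturday.
From Aug 4, 2012 to Oct 9, 2012 is 67 days inclusive.
67 = 7 × 9 + 4, so there are 9 full weeks plus 4 extra days.
Each full week contributes 5 weekdays (Mon–Fri): 9 × 5 = 45.
The 4 extra days are Saturday, Sunday, Monday, Tuesday — 2 of them qualify.
Total: 45 + 2 = 47.
Holidays: Aug 19, 2012 (Sun); Aug 30, 2012 (Thu); Sep 3, 2012 (Mon).
2 of the 3 holidays fall on weekdays; the rest are weekends and were already excluded.
Business days: 47 − 2 = 45.

45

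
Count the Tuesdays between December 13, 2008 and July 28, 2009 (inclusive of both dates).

33

December 13, 2008 is a Saturday.
The range spans 228 days (inclusive of both endpoints).
228 = 7 × 32 + 4, so there are 32 full weeks plus 4 extra days.
Each full week contributes one Tuesday: 32 so far.
The 4 extra days are Saturday, Sunday, Monday, Tuesday — 1 of them qualifies.
Total: 32 + 1 = 33.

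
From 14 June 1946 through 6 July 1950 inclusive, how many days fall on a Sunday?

212

14 June 1946 is a Friday.
From 14 June 1946 to 6 July 1950 is 1484 days inclusive.
1484 = 7 × 212, so the span is exactly 212 full weeks.
Each full week contributes one Sunday: 212 so far.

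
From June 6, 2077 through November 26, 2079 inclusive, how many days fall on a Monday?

June 6, 2077 is a Sunday.
From June 6, 2077 to November 26, 2079 is 904 days inclusive.
904 = 7 × 129 + 1, so there are 129 full weeks plus 1 extra day.
Each full week contributes one Monday: 129 so far.
The 1 extra day is Sunday — none qualify.
Total: 129 + 0 = 129.

129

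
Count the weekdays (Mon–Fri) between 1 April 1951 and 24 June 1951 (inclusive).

1 April 1951 is a Sunday.
From 1 April 1951 to 24 June 1951 is 85 days inclusive.
85 = 7 × 12 + 1, so there are 12 full weeks plus 1 extra day.
Each full week contributes 5 weekdays (Mon–Fri): 12 × 5 = 60.
The 1 extra day is Sun — none qualify.
Total: 60 + 0 = 60.

60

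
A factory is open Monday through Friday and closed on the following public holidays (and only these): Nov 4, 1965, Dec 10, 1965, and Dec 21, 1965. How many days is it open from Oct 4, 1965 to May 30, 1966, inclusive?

168

Oct 4, 1965 is a Monday.
That's 239 days from start to end, counting both.
239 = 7 × 34 + 1, so there are 34 full weeks plus 1 extra day.
Each full week contributes 5 weekdays (Mon–Fri): 34 × 5 = 170.
The 1 extra day is Mon — 1 of them qualifies.
Total: 170 + 1 = 171.
Holidays: Nov 4, 1965 (Thu); Dec 10, 1965 (Fri); Dec 21, 1965 (Tue).
All 3 holidays fall on weekdays, so subtract 3.
Business days: 171 − 3 = 168.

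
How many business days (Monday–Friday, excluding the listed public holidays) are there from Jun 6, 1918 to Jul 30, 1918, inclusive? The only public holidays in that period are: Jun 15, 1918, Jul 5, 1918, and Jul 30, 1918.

37 business days

Jun 6, 1918 is a Thursday.
The range spans 55 days (inclusive of both endpoints).
55 = 7 × 7 + 6, so there are 7 full weeks plus 6 extra days.
Each full week contributes 5 weekdays (Mon–Fri): 7 × 5 = 35.
The 6 extra days are Thursday, Friday, Saturday, Sunday, Monday, Tuesday — 4 of them qualify.
Total: 35 + 4 = 39.
Holidays: Jun 15, 1918 (Sat); Jul 5, 1918 (Fri); Jul 30, 1918 (Tue).
2 of the 3 holidays fall on weekdays; the rest are weekends and were already excluded.
Business days: 39 − 2 = 37.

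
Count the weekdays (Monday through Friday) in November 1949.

22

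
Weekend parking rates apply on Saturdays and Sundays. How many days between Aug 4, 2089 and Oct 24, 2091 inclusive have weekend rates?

232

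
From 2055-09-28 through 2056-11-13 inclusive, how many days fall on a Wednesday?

59 Wednesdays

2055-09-28 is a Tuesday.
From 2055-09-28 to 2056-11-13 is 413 days inclusive.
413 = 7 × 59, so the span is exactly 59 full weeks.
Each full week contributes one Wednesday: 59 so far.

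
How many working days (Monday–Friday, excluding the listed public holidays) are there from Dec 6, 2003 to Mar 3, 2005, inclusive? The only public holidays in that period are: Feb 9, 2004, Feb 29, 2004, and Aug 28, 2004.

323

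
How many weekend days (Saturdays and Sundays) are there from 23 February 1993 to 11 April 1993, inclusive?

14

23 February 1993 is a Tuesday.
From 23 February 1993 to 11 April 1993 is 48 days inclusive.
48 = 7 × 6 + 6, so there are 6 full weeks plus 6 extra days.
Each full week contributes 2 weekend days (Sat, Sun): 6 × 2 = 12.
The 6 extra days are Tuesday, Wednesday, Thursday, Friday, Saturday, Sunday — 2 of them qualify.
Total: 12 + 2 = 14.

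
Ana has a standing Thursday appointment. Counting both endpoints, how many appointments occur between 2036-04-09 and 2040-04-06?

2036-04-09 is a Wednesday.
From 2036-04-09 to 2040-04-06 is 1459 days inclusive.
1459 = 7 × 208 + 3, so there are 208 full weeks plus 3 extra days.
Each full week contributes one Thursday: 208 so far.
The 3 extra days are Wednesday, Thursday, Friday — 1 of them qualifies.
Total: 208 + 1 = 209.

209 Thursdays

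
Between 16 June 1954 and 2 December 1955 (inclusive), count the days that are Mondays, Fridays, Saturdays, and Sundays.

305

16 June 1954 is a Wednesday.
That's 535 days from start to end, counting both.
535 = 7 × 76 + 3, so there are 76 full weeks plus 3 extra days.
Each full week contributes 4 days from the set (Mon, Fri, Sat, Sun): 76 × 4 = 304.
The 3 extra days are Wed, Thu, Fri — 1 of them qualifies.
Total: 304 + 1 = 305.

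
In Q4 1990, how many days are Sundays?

13

October 1, 1990 is a Monday.
The range spans 92 days (inclusive of both endpoints).
92 = 7 × 13 + 1, so there are 13 full weeks plus 1 extra day.
Each full week contributes one Sunday: 13 so far.
The 1 extra day is Mon — none qualify.
Total: 13 + 0 = 13.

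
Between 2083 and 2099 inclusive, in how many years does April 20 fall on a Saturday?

2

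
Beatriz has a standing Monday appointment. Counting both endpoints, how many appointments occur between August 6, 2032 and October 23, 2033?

63 Mondays

August 6, 2032 is a Friday.
That's 444 days from start to end, counting both.
444 = 7 × 63 + 3, so there are 63 full weeks plus 3 extra days.
Each full week contributes one Monday: 63 so far.
The 3 extra days are Friday, Saturday, Sunday — none qualify.
Total: 63 + 0 = 63.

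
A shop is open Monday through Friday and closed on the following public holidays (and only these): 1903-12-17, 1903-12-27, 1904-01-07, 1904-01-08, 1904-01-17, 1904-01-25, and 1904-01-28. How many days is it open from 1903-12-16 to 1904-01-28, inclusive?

1903-12-16 is a Wednesday.
From 1903-12-16 to 1904-01-28 is 44 days inclusive.
44 = 7 × 6 + 2, so there are 6 full weeks plus 2 extra days.
Each full week contributes 5 weekdays (Mon–Fri): 6 × 5 = 30.
The 2 extra days are Wed, Thu — 2 of them qualify.
Total: 30 + 2 = 32.
Holidays: 1903-12-17 (Thu); 1903-12-27 (Sun); 1904-01-07 (Thu); 1904-01-08 (Fri); 1904-01-17 (Sun); 1904-01-25 (Mon); 1904-01-28 (Thu).
5 of the 7 holidays fall on weekdays; the rest are weekends and were already excluded.
Business days: 32 − 5 = 27.

27 working days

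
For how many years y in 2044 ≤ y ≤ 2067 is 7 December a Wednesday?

Day of week of December 7 in each year:
2044: Wed ✓, 2045: Thu, 2046: Fri, 2047: Sat, 2048: Mon, 2049: Tue, 2050: Wed ✓, 2051: Thu, 2052: Sat, 2053: Sun, 2054: Mon, 2055: Tue, 2056: Thu, 2057: Fri, 2058: Sat, 2059: Sun, 2060: Tue, 2061: Wed ✓, 2062: Thu, 2063: Fri, 2064: Sun, 2065: Mon, 2066: Tue, 2067: Wed ✓
Wednesdays: 2044, 2050, 2061, 2067.

4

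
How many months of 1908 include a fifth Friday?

4

A month has five Fridays exactly when Friday falls within its first (length − 28) days.
Jan: 31 days, starts Wed → 5 of Wed, Thu, Fri ✓
Feb: 29 days, starts Sat → 5 of Sat
Mar: 31 days, starts Sun → 5 of Sun, Mon, Tue
Apr: 30 days, starts Wed → 5 of Wed, Thu
May: 31 days, starts Fri → 5 of Fri, Sat, Sun ✓
Jun: 30 days, starts Mon → 5 of Mon, Tue
Jul: 31 days, starts Wed → 5 of Wed, Thu, Fri ✓
Aug: 31 days, starts Sat → 5 of Sat, Sun, Mon
Sep: 30 days, starts Tue → 5 of Tue, Wed
Oct: 31 days, starts Thu → 5 of Thu, Fri, Sat ✓
Nov: 30 days, starts Sun → 5 of Sun, Mon
Dec: 31 days, starts Tue → 5 of Tue, Wed, Thu
Months with five Fridays: Jan, May, Jul, Oct.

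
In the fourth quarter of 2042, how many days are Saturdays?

October 1, 2042 is a Wednesday.
The range spans 92 days (inclusive of both endpoints).
92 = 7 × 13 + 1, so there are 13 full weeks plus 1 extra day.
Each full week contributes one Saturday: 13 so far.
The 1 extra day is Wednesday — none qualify.
Total: 13 + 0 = 13.

13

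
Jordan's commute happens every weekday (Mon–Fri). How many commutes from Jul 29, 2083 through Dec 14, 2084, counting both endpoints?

361

Jul 29, 2083 is a Thursday.
From Jul 29, 2083 to Dec 14, 2084 is 505 days inclusive.
505 = 7 × 72 + 1, so there are 72 full weeks plus 1 extra day.
Each full week contributes 5 weekdays (Mon–Fri): 72 × 5 = 360.
The 1 extra day is Thu — 1 of them qualifies.
Total: 360 + 1 = 361.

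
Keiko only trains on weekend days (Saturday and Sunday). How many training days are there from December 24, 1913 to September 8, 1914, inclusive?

December 24, 1913 is a Wednesday.
From December 24, 1913 to September 8, 1914 is 259 days inclusive.
259 = 7 × 37, so the span is exactly 37 full weeks.
Each full week contributes 2 weekend days (Sat, Sun): 37 × 2 = 74.
Total: 74.

74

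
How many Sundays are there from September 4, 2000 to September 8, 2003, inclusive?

September 4, 2000 is a Monday.
The range spans 1100 days (inclusive of both endpoints).
1100 = 7 × 157 + 1, so there are 157 full weeks plus 1 extra day.
Each full week contributes one Sunday: 157 so far.
The 1 extra day is Mon — none qualify.
Total: 157 + 0 = 157.

157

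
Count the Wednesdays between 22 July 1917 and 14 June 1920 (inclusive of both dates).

22 July 1917 is a Sunday.
The range spans 1059 days (inclusive of both endpoints).
1059 = 7 × 151 + 2, so there are 151 full weeks plus 2 extra days.
Each full week contributes one Wednesday: 151 so far.
The 2 extra days are Sunday, Monday — none qualify.
Total: 151 + 0 = 151.

151 Wednesdays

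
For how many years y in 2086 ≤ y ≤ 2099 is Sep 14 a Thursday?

1

Day of week of September 14 in each year:
2086: Sat, 2087: Sun, 2088: Tue, 2089: Wed, 2090: Thu ✓, 2091: Fri, 2092: Sun, 2093: Mon, 2094: Tue, 2095: Wed, 2096: Fri, 2097: Sat, 2098: Sun, 2099: Mon
Thursdays: 2090.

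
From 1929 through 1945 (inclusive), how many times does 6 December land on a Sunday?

3

Day of week of December 6 in each year:
1929: Fri, 1930: Sat, 1931: Sun ✓, 1932: Tue, 1933: Wed, 1934: Thu, 1935: Fri, 1936: Sun ✓, 1937: Mon, 1938: Tue, 1939: Wed, 1940: Fri, 1941: Sat, 1942: Sun ✓, 1943: Mon, 1944: Wed, 1945: Thu
Sundays: 1931, 1936, 1942.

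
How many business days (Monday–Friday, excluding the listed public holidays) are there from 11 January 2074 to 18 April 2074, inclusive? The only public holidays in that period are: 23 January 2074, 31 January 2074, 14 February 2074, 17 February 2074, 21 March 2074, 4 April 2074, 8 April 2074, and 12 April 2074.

64 business days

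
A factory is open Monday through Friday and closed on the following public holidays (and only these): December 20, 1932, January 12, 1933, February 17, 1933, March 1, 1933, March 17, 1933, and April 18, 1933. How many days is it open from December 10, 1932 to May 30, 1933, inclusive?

116 business days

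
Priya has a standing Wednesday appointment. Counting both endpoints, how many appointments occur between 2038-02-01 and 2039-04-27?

65

2038-02-01 is a Monday.
The range spans 451 days (inclusive of both endpoints).
451 = 7 × 64 + 3, so there are 64 full weeks plus 3 extra days.
Each full week contributes one Wednesday: 64 so far.
The 3 extra days are Mon, Tue, Wed — 1 of them qualifies.
Total: 64 + 1 = 65.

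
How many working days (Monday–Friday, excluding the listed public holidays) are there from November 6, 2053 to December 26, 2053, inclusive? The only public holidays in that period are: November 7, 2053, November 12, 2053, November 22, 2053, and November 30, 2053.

35

November 6, 2053 is a Thursday.
From November 6, 2053 to December 26, 2053 is 51 days inclusive.
51 = 7 × 7 + 2, so there are 7 full weeks plus 2 extra days.
Each full week contributes 5 weekdays (Mon–Fri): 7 × 5 = 35.
The 2 extra days are Thu, Fri — 2 of them qualify.
Total: 35 + 2 = 37.
Holidays: November 7, 2053 (Fri); November 12, 2053 (Wed); November 22, 2053 (Sat); November 30, 2053 (Sun).
2 of the 4 holidays fall on weekdays; the rest are weekends and were already excluded.
Business days: 37 − 2 = 35.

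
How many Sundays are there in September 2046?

5

September 1, 2046 is a Saturday.
The range spans 30 days (inclusive of both endpoints).
30 = 7 × 4 + 2, so there are 4 full weeks plus 2 extra days.
Each full week contributes one Sunday: 4 so far.
The 2 extra days are Saturday, Sunday — 1 of them qualifies.
Total: 4 + 1 = 5.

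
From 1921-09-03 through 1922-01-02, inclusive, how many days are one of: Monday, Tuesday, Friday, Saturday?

1921-09-03 is a Saturday.
That's 122 days from start to end, counting both.
122 = 7 × 17 + 3, so there are 17 full weeks plus 3 extra days.
Each full week contributes 4 days from the set (Mon, Tue, Fri, Sat): 17 × 4 = 68.
The 3 extra days are Saturday, Sunday, Monday — 2 of them qualify.
Total: 68 + 2 = 70.

70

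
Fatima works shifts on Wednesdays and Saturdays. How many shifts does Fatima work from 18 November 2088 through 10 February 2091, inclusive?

233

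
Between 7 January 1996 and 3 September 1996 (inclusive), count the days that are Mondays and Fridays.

69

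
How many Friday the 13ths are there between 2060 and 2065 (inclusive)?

Friday-the-13ths by year:
2060: Feb, Aug
2061: May
2062: Jan, Oct
2063: Apr, Jul
2064: Jun
2065: Feb, Mar, Nov

11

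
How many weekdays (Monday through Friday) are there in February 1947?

20

1947-02-01 is a Saturday.
From 1947-02-01 to 1947-02-28 is 28 days inclusive.
28 = 7 × 4, so the span is exactly 4 full weeks.
Each full week contributes 5 weekdays (Mon–Fri): 4 × 5 = 20.
Total: 20.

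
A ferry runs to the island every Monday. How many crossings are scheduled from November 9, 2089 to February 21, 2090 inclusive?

15

November 9, 2089 is a Wednesday.
That's 105 days from start to end, counting both.
105 = 7 × 15, so the span is exactly 15 full weeks.
Each full week contributes one Monday: 15 so far.
Total: 15.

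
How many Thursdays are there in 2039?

52

1 January 2039 is a Saturday.
From 1 January 2039 to 31 December 2039 is 365 days inclusive.
365 = 7 × 52 + 1, so there are 52 full weeks plus 1 extra day.
Each full week contributes one Thursday: 52 so far.
The 1 extra day is Saturday — none qualify.
Total: 52 + 0 = 52.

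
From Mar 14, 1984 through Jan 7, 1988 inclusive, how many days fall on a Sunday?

Mar 14, 1984 is a Wednesday.
The range spans 1395 days (inclusive of both endpoints).
1395 = 7 × 199 + 2, so there are 199 full weeks plus 2 extra days.
Each full week contributes one Sunday: 199 so far.
The 2 extra days are Wednesday, Thursday — none qualify.
Total: 199 + 0 = 199.

199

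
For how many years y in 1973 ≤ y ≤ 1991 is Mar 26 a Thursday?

2

Day of week of March 26 in each year:
1973: Mon, 1974: Tue, 1975: Wed, 1976: Fri, 1977: Sat, 1978: Sun, 1979: Mon, 1980: Wed, 1981: Thu ✓, 1982: Fri, 1983: Sat, 1984: Mon, 1985: Tue, 1986: Wed, 1987: Thu ✓, 1988: Sat, 1989: Sun, 1990: Mon, 1991: Tue
Thursdays: 1981, 1987.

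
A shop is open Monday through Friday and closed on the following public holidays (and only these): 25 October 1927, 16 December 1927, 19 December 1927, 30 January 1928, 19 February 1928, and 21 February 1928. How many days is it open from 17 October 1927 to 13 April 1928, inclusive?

125

17 October 1927 is a Monday.
That's 180 days from start to end, counting both.
180 = 7 × 25 + 5, so there are 25 full weeks plus 5 extra days.
Each full week contributes 5 weekdays (Mon–Fri): 25 × 5 = 125.
The 5 extra days are Mon, Tue, Wed, Thu, Fri — 5 of them qualify.
Total: 125 + 5 = 130.
Holidays: 25 October 1927 (Tue); 16 December 1927 (Fri); 19 December 1927 (Mon); 30 January 1928 (Mon); 19 February 1928 (Sun); 21 February 1928 (Tue).
5 of the 6 holidays fall on weekdays; the rest are weekends and were already excluded.
Business days: 130 − 5 = 125.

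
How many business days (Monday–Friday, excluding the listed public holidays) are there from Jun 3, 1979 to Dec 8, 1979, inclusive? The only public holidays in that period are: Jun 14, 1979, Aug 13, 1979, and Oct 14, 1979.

Jun 3, 1979 is a Sunday.
That's 189 days from start to end, counting both.
189 = 7 × 27, so the span is exactly 27 full weeks.
Each full week contributes 5 weekdays (Mon–Fri): 27 × 5 = 135.
Holidays: Jun 14, 1979 (Thu); Aug 13, 1979 (Mon); Oct 14, 1979 (Sun).
2 of the 3 holidays fall on weekdays; the rest are weekends and were already excluded.
Business days: 135 − 2 = 133.

133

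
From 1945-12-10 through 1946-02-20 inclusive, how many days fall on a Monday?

1945-12-10 is a Monday.
The range spans 73 days (inclusive of both endpoints).
73 = 7 × 10 + 3, so there are 10 full weeks plus 3 extra days.
Each full week contributes one Monday: 10 so far.
The 3 extra days are Monday, Tuesday, Wednesday — 1 of them qualifies.
Total: 10 + 1 = 11.

11 Mondays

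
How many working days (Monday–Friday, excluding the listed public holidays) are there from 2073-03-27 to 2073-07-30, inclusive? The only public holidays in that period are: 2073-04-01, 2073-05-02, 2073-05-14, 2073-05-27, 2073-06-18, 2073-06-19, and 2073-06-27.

87

2073-03-27 is a Monday.
That's 126 days from start to end, counting both.
126 = 7 × 18, so the span is exactly 18 full weeks.
Each full week contributes 5 weekdays (Mon–Fri): 18 × 5 = 90.
Holidays: 2073-04-01 (Sat); 2073-05-02 (Tue); 2073-05-14 (Sun); 2073-05-27 (Sat); 2073-06-18 (Sun); 2073-06-19 (Mon); 2073-06-27 (Tue).
3 of the 7 holidays fall on weekdays; the rest are weekends and were already excluded.
Business days: 90 − 3 = 87.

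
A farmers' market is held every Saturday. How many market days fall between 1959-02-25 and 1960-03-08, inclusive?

54 Saturdays

1959-02-25 is a Wednesday.
From 1959-02-25 to 1960-03-08 is 378 days inclusive.
378 = 7 × 54, so the span is exactly 54 full weeks.
Each full week contributes one Saturday: 54 so far.
Total: 54.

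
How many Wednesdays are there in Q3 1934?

July 1, 1934 is a Sunday.
That's 92 days from start to end, counting both.
92 = 7 × 13 + 1, so there are 13 full weeks plus 1 extra day.
Each full week contributes one Wednesday: 13 so far.
The 1 extra day is Sunday — none qualify.
Total: 13 + 0 = 13.

13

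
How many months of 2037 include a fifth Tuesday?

A month has five Tuesdays exactly when Tuesday falls within its first (length − 28) days.
Jan: 31 days, starts Thu → 5 of Thu, Fri, Sat
Feb: 28 days, starts Sun → 5 of (none)
Mar: 31 days, starts Sun → 5 of Sun, Mon, Tue ✓
Apr: 30 days, starts Wed → 5 of Wed, Thu
May: 31 days, starts Fri → 5 of Fri, Sat, Sun
Jun: 30 days, starts Mon → 5 of Mon, Tue ✓
Jul: 31 days, starts Wed → 5 of Wed, Thu, Fri
Aug: 31 days, starts Sat → 5 of Sat, Sun, Mon
Sep: 30 days, starts Tue → 5 of Tue, Wed ✓
Oct: 31 days, starts Thu → 5 of Thu, Fri, Sat
Nov: 30 days, starts Sun → 5 of Sun, Mon
Dec: 31 days, starts Tue → 5 of Tue, Wed, Thu ✓
Months with five Tuesdays: Mar, Jun, Sep, Dec.

4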